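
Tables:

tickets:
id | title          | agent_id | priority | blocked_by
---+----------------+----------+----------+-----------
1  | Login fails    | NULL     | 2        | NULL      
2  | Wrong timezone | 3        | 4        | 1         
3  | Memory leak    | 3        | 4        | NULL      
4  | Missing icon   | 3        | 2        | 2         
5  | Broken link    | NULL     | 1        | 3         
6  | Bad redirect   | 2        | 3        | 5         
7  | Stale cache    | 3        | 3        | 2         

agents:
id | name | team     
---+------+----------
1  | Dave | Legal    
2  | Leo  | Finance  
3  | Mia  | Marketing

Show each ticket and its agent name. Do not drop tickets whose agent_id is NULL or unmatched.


LEFT JOIN keeps every row from tickets (the left table); where agent_id has no match in agents, the agent columns become NULL. Walk through each ticket:
  - ticket 1 (Login fails): agent_id=NULL, no match -> kept with NULL
  - ticket 2 (Wrong timezone): agent_id=3 -> matches Mia
  - ticket 3 (Memory leak): agent_id=3 -> matches Mia
  - ticket 4 (Missing icon): agent_id=3 -> matches Mia
  - ticket 5 (Broken link): agent_id=NULL, no match -> kept with NULL
  - ticket 6 (Bad redirect): agent_id=2 -> matches Leo
  - ticket 7 (Stale cache): agent_id=3 -> matches Mia
All 7 rows appear; 2 have NULL agent.

SQL:
SELECT a.title, b.name AS agent
FROM tickets a
LEFT JOIN agents b ON a.agent_id = b.id

Result:
title          | agent
---------------+------
Login fails    | NULL 
Wrong timezone | Mia  
Memory leak    | Mia  
Missing icon   | Mia  
Broken link    | NULL 
Bad redirect   | Leo  
Stale cache    | Mia  


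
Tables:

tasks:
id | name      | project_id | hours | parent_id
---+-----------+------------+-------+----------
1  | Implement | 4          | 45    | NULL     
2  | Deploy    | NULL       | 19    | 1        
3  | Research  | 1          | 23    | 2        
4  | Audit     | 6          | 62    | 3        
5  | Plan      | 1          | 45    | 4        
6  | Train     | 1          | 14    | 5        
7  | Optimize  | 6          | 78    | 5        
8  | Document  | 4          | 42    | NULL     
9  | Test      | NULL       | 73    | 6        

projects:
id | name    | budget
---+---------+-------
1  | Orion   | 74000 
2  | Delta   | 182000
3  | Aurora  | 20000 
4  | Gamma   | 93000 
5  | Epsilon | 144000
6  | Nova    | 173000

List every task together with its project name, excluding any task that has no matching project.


INNER JOIN keeps only tasks rows whose project_id matches an id in projects. Walk through each task:
  - task 1 (Implement): project_id=4 -> matches Gamma
  - task 2 (Deploy): project_id=NULL, no match -> dropped
  - task 3 (Research): project_id=1 -> matches Orion
  - task 4 (Audit): project_id=6 -> matches Nova
  - task 5 (Plan): project_id=1 -> matches Orion
  - task 6 (Train): project_id=1 -> matches Orion
  - task 7 (Optimize): project_id=6 -> matches Nova
  - task 8 (Document): project_id=4 -> matches Gamma
  - task 9 (Test): project_id=NULL, no match -> dropped
So 2 of 9 rows are dropped.

SQL:
SELECT a.name, b.name AS project
FROM tasks a
INNER JOIN projects b ON a.project_id = b.id

Result:
name      | project
----------+--------
Implement | Gamma  
Research  | Orion  
Audit     | Nova   
Plan      | Orion  
Train     | Orion  
Optimize  | Nova   
Document  | Gamma  


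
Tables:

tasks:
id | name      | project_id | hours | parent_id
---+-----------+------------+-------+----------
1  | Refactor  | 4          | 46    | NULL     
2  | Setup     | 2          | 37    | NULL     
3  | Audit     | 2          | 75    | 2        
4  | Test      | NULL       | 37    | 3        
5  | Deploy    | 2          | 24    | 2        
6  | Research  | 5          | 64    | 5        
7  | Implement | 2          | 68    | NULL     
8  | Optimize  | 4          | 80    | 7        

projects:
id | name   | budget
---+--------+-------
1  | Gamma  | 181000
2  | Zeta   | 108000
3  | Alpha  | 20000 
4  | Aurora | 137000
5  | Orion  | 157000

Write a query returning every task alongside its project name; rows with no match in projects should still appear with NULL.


LEFT JOIN keeps every row from tasks (the left table); where project_id has no match in projects, the project columns become NULL. Walk through each task:
  - task 1 (Refactor): project_id=4 -> matches Aurora
  - task 2 (Setup): project_id=2 -> matches Zeta
  - task 3 (Audit): project_id=2 -> matches Zeta
  - task 4 (Test): project_id=NULL, no match -> kept with NULL
  - task 5 (Deploy): project_id=2 -> matches Zeta
  - task 6 (Research): project_id=5 -> matches Orion
  - task 7 (Implement): project_id=2 -> matches Zeta
  - task 8 (Optimize): project_id=4 -> matches Aurora
All 8 rows appear; 1 has NULL project.

SQL:
SELECT a.name, b.name AS project
FROM tasks a
LEFT JOIN projects b ON a.project_id = b.id

Result:
name      | project
----------+--------
Refactor  | Aurora 
Setup     | Zeta   
Audit     | Zeta   
Test      | NULL   
Deploy    | Zeta   
Research  | Orion  
Implement | Zeta   
Optimize  | Aurora 


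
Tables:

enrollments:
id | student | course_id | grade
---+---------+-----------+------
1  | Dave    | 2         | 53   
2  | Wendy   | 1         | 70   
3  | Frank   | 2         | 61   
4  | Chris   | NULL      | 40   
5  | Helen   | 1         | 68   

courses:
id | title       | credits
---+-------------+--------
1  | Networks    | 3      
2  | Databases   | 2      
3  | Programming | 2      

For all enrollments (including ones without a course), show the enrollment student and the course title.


LEFT JOIN keeps every row from enrollments (the left table); where course_id has no match in courses, the course columns become NULL. Walk through each enrollment:
  - enrollment 1 (Dave): course_id=2 -> matches Databases
  - enrollment 2 (Wendy): course_id=1 -> matches Networks
  - enrollment 3 (Frank): course_id=2 -> matches Databases
  - enrollment 4 (Chris): course_id=NULL, no match -> kept with NULL
  - enrollment 5 (Helen): course_id=1 -> matches Networks
All 5 rows appear; 1 has NULL course.

SQL:
SELECT a.student, b.title AS course
FROM enrollments a
LEFT JOIN courses b ON a.course_id = b.id

Result:
student | course   
--------+----------
Dave    | Databases
Wendy   | Networks 
Frank   | Databases
Chris   | NULL     
Helen   | Networks 


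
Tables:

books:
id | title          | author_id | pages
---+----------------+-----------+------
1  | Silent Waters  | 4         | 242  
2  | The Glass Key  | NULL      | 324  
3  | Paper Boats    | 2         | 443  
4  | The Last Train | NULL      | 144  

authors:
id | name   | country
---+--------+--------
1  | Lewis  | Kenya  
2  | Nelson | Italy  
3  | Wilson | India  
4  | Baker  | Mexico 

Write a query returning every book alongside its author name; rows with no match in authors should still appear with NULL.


LEFT JOIN keeps every row from books (the left table); where author_id has no match in authors, the author columns become NULL. Walk through each book:
  - book 1 (Silent Waters): author_id=4 -> matches Baker
  - book 2 (The Glass Key): author_id=NULL, no match -> kept with NULL
  - book 3 (Paper Boats): author_id=2 -> matches Nelson
  - book 4 (The Last Train): author_id=NULL, no match -> kept with NULL
All 4 rows appear; 2 have NULL author.

SQL:
SELECT a.title, b.name AS author
FROM books a
LEFT JOIN authors b ON a.author_id = b.id

Result:
title          | author
---------------+-------
Silent Waters  | Baker 
The Glass Key  | NULL  
Paper Boats    | Nelson
The Last Train | NULL  


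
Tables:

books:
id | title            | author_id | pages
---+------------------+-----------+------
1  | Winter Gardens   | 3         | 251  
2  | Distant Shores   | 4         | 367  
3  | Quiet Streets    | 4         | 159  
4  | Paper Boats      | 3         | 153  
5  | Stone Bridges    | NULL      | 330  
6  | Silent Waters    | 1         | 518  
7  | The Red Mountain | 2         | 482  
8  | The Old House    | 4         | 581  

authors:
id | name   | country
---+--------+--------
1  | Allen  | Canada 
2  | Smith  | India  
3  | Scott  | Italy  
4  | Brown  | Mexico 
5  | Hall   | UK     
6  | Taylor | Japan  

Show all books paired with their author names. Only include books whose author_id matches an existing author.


INNER JOIN keeps only books rows whose author_id matches an id in authors. Walk through each book:
  - book 1 (Winter Gardens): author_id=3 -> matches Scott
  - book 2 (Distant Shores): author_id=4 -> matches Brown
  - book 3 (Quiet Streets): author_id=4 -> matches Brown
  - book 4 (Paper Boats): author_id=3 -> matches Scott
  - book 5 (Stone Bridges): author_id=NULL, no match -> dropped
  - book 6 (Silent Waters): author_id=1 -> matches Allen
  - book 7 (The Red Mountain): author_id=2 -> matches Smith
  - book 8 (The Old House): author_id=4 -> matches Brown
So 1 of 8 rows is dropped.

SQL:
SELECT a.title, b.name AS author
FROM books a
INNER JOIN authors b ON a.author_id = b.id

Result:
title            | author
-----------------+-------
Winter Gardens   | Scott 
Distant Shores   | Brown 
Quiet Streets    | Brown 
Paper Boats      | Scott 
Silent Waters    | Allen 
The Red Mountain | Smith 
The Old House    | Brown 


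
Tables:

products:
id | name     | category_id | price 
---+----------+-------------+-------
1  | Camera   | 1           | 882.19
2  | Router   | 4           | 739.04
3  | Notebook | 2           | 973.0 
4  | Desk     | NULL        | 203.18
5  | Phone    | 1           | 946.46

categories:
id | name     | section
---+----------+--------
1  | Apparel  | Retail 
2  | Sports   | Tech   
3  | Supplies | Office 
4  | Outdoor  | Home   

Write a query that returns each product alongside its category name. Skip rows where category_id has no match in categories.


INNER JOIN keeps only products rows whose category_id matches an id in categories. Walk through each product:
  - product 1 (Camera): category_id=1 -> matches Apparel
  - product 2 (Router): category_id=4 -> matches Outdoor
  - product 3 (Notebook): category_id=2 -> matches Sports
  - product 4 (Desk): category_id=NULL, no match -> dropped
  - product 5 (Phone): category_id=1 -> matches Apparel
So 1 of 5 rows is dropped.

SQL:
SELECT a.name, b.name AS category
FROM products a
INNER JOIN categories b ON a.category_id = b.id

Result:
name     | category
---------+---------
Camera   | Apparel 
Router   | Outdoor 
Notebook | Sports  
Phone    | Apparel 


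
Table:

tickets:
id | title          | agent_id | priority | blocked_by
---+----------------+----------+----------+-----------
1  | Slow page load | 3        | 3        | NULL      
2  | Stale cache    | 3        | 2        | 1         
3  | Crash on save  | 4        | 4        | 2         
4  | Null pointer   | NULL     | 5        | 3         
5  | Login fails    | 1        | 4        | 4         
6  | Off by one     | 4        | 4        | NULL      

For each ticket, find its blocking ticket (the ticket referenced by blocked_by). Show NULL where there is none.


This is a self-join: tickets is joined to a second copy of itself, matching each row's blocked_by to another row's id. Use LEFT JOIN so rows with blocked_by=NULL are kept.
  - ticket 1 (Slow page load): blocked_by=NULL -> NULL
  - ticket 2 (Stale cache): blocked_by=1 -> Slow page load
  - ticket 3 (Crash on save): blocked_by=2 -> Stale cache
  - ticket 4 (Null pointer): blocked_by=3 -> Crash on save
  - ticket 5 (Login fails): blocked_by=4 -> Null pointer
  - ticket 6 (Off by one): blocked_by=NULL -> NULL

SQL:
SELECT a.title AS item, b.title AS blocked_by
FROM tickets a
LEFT JOIN tickets b ON a.blocked_by = b.id

Result:
item           | blocked_by    
---------------+---------------
Slow page load | NULL          
Stale cache    | Slow page load
Crash on save  | Stale cache   
Null pointer   | Crash on save 
Login fails    | Null pointer  
Off by one     | NULL          


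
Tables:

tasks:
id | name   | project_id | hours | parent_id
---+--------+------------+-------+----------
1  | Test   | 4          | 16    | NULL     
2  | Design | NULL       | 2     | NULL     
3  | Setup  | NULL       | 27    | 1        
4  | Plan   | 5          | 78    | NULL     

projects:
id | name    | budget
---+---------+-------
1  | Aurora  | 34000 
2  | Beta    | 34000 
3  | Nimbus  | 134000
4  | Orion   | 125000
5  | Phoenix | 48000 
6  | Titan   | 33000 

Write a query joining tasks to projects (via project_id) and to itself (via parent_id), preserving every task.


Two LEFT JOINs from the same base table tasks: one to projects via project_id, one to tasks itself via parent_id. Both are LEFT so every task is preserved.
Match against projects:
  - task 1 (Test): project_id=4 -> matches Orion
  - task 2 (Design): project_id=NULL, no match -> kept with NULL
  - task 3 (Setup): project_id=NULL, no match -> kept with NULL
  - task 4 (Plan): project_id=5 -> matches Phoenix
Match against tasks (self):
  - task 1 (Test): parent_id=NULL -> NULL
  - task 2 (Design): parent_id=NULL -> NULL
  - task 3 (Setup): parent_id=1 -> Test
  - task 4 (Plan): parent_id=NULL -> NULL

SQL:
SELECT a.name, b.name AS project, c.name AS parent
FROM tasks a
LEFT JOIN projects b ON a.project_id = b.id
LEFT JOIN tasks c ON a.parent_id = c.id

Result:
name   | project | parent
-------+---------+-------
Test   | Orion   | NULL  
Design | NULL    | NULL  
Setup  | NULL    | Test  
Plan   | Phoenix | NULL  


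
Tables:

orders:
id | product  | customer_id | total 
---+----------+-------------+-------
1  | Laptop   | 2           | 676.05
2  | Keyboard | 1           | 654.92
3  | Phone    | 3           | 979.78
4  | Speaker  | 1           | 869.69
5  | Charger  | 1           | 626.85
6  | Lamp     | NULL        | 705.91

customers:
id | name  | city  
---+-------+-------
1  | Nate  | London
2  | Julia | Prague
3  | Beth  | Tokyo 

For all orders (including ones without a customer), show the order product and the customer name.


LEFT JOIN keeps every row from orders (the left table); where customer_id has no match in customers, the customer columns become NULL. Walk through each order:
  - order 1 (Laptop): customer_id=2 -> matches Julia
  - order 2 (Keyboard): customer_id=1 -> matches Nate
  - order 3 (Phone): customer_id=3 -> matches Beth
  - order 4 (Speaker): customer_id=1 -> matches Nate
  - order 5 (Charger): customer_id=1 -> matches Nate
  - order 6 (Lamp): customer_id=NULL, no match -> kept with NULL
All 6 rows appear; 1 has NULL customer.

SQL:
SELECT a.product, b.name AS customer
FROM orders a
LEFT JOIN customers b ON a.customer_id = b.id

Result:
product  | customer
---------+---------
Laptop   | Julia   
Keyboard | Nate    
Phone    | Beth    
Speaker  | Nate    
Charger  | Nate    
Lamp     | NULL    


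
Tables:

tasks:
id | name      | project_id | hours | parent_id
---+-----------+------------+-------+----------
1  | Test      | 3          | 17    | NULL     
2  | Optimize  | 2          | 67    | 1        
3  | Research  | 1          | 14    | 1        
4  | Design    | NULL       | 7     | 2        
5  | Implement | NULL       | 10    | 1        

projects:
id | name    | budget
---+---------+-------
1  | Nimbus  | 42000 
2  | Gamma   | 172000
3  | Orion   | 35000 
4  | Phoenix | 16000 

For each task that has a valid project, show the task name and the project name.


INNER JOIN keeps only tasks rows whose project_id matches an id in projects. Walk through each task:
  - task 1 (Test): project_id=3 -> matches Orion
  - task 2 (Optimize): project_id=2 -> matches Gamma
  - task 3 (Research): project_id=1 -> matches Nimbus
  - task 4 (Design): project_id=NULL, no match -> dropped
  - task 5 (Implement): project_id=NULL, no match -> dropped
So 2 of 5 rows are dropped.

SQL:
SELECT a.name, b.name AS project
FROM tasks a
INNER JOIN projects b ON a.project_id = b.id

Result:
name     | project
---------+--------
Test     | Orion  
Optimize | Gamma  
Research | Nimbus 


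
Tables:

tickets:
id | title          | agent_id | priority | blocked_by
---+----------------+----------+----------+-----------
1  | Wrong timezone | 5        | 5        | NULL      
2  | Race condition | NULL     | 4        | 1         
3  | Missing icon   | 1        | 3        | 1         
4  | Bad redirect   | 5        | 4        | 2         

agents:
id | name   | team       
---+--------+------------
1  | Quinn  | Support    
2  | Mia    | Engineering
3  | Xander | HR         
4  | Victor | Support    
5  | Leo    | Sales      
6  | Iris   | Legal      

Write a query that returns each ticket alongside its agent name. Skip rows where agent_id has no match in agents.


INNER JOIN keeps only tickets rows whose agent_id matches an id in agents. Walk through each ticket:
  - ticket 1 (Wrong timezone): agent_id=5 -> matches Leo
  - ticket 2 (Race condition): agent_id=NULL, no match -> dropped
  - ticket 3 (Missing icon): agent_id=1 -> matches Quinn
  - ticket 4 (Bad redirect): agent_id=5 -> matches Leo
So 1 of 4 rows is dropped.

SQL:
SELECT a.title, b.name AS agent
FROM tickets a
INNER JOIN agents b ON a.agent_id = b.id

Result:
title          | agent
---------------+------
Wrong timezone | Leo  
Missing icon   | Quinn
Bad redirect   | Leo  


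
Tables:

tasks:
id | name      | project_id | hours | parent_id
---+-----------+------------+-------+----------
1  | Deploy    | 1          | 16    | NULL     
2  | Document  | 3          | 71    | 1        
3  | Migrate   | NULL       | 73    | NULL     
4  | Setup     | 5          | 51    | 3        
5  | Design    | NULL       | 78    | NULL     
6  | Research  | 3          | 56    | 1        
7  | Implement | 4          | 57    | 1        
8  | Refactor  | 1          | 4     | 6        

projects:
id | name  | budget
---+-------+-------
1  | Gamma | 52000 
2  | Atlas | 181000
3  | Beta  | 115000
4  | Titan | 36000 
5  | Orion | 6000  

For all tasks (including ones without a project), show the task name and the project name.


LEFT JOIN keeps every row from tasks (the left table); where project_id has no match in projects, the project columns become NULL. Walk through each task:
  - task 1 (Deploy): project_id=1 -> matches Gamma
  - task 2 (Document): project_id=3 -> matches Beta
  - task 3 (Migrate): project_id=NULL, no match -> kept with NULL
  - task 4 (Setup): project_id=5 -> matches Orion
  - task 5 (Design): project_id=NULL, no match -> kept with NULL
  - task 6 (Research): project_id=3 -> matches Beta
  - task 7 (Implement): project_id=4 -> matches Titan
  - task 8 (Refactor): project_id=1 -> matches Gamma
All 8 rows appear; 2 have NULL project.

SQL:
SELECT a.name, b.name AS project
FROM tasks a
LEFT JOIN projects b ON a.project_id = b.id

Result:
name      | project
----------+--------
Deploy    | Gamma  
Document  | Beta   
Migrate   | NULL   
Setup     | Orion  
Design    | NULL   
Research  | Beta   
Implement | Titan  
Refactor  | Gamma  


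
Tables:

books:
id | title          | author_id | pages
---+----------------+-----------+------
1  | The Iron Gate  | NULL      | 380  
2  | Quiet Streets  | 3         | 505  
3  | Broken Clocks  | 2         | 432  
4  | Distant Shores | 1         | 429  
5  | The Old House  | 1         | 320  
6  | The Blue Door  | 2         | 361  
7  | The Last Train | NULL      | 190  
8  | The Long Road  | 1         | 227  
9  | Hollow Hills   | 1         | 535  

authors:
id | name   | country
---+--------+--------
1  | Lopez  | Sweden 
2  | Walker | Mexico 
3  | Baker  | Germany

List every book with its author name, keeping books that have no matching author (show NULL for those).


LEFT JOIN keeps every row from books (the left table); where author_id has no match in authors, the author columns become NULL. Walk through each book:
  - book 1 (The Iron Gate): author_id=NULL, no match -> kept with NULL
  - book 2 (Quiet Streets): author_id=3 -> matches Baker
  - book 3 (Broken Clocks): author_id=2 -> matches Walker
  - book 4 (Distant Shores): author_id=1 -> matches Lopez
  - book 5 (The Old House): author_id=1 -> matches Lopez
  - book 6 (The Blue Door): author_id=2 -> matches Walker
  - book 7 (The Last Train): author_id=NULL, no match -> kept with NULL
  - book 8 (The Long Road): author_id=1 -> matches Lopez
  - book 9 (Hollow Hills): author_id=1 -> matches Lopez
All 9 rows appear; 2 have NULL author.

SQL:
SELECT a.title, b.name AS author
FROM books a
LEFT JOIN authors b ON a.author_id = b.id

Result:
title          | author
---------------+-------
The Iron Gate  | NULL  
Quiet Streets  | Baker 
Broken Clocks  | Walker
Distant Shores | Lopez 
The Old House  | Lopez 
The Blue Door  | Walker
The Last Train | NULL  
The Long Road  | Lopez 
Hollow Hills   | Lopez 


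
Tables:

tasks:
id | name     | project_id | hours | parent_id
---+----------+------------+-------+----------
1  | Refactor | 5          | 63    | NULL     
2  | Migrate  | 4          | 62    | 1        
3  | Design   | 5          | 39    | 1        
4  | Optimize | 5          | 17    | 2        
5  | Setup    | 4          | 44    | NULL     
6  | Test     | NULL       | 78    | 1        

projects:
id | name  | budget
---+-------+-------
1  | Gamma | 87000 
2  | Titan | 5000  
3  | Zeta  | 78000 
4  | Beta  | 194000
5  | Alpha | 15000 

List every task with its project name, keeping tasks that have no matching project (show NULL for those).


LEFT JOIN keeps every row from tasks (the left table); where project_id has no match in projects, the project columns become NULL. Walk through each task:
  - task 1 (Refactor): project_id=5 -> matches Alpha
  - task 2 (Migrate): project_id=4 -> matches Beta
  - task 3 (Design): project_id=5 -> matches Alpha
  - task 4 (Optimize): project_id=5 -> matches Alpha
  - task 5 (Setup): project_id=4 -> matches Beta
  - task 6 (Test): project_id=NULL, no match -> kept with NULL
All 6 rows appear; 1 has NULL project.

SQL:
SELECT a.name, b.name AS project
FROM tasks a
LEFT JOIN projects b ON a.project_id = b.id

Result:
name     | project
---------+--------
Refactor | Alpha  
Migrate  | Beta   
Design   | Alpha  
Optimize | Alpha  
Setup    | Beta   
Test     | NULL   


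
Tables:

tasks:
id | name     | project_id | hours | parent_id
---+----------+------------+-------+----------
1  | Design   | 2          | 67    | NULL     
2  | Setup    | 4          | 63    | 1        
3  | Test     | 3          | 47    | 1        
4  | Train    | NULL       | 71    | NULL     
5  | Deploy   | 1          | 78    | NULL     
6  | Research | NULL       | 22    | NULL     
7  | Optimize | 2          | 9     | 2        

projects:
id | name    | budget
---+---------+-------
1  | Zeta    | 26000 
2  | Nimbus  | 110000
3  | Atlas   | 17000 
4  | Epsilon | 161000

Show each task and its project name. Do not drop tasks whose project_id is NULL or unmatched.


LEFT JOIN keeps every row from tasks (the left table); where project_id has no match in projects, the project columns become NULL. Walk through each task:
  - task 1 (Design): project_id=2 -> matches Nimbus
  - task 2 (Setup): project_id=4 -> matches Epsilon
  - task 3 (Test): project_id=3 -> matches Atlas
  - task 4 (Train): project_id=NULL, no match -> kept with NULL
  - task 5 (Deploy): project_id=1 -> matches Zeta
  - task 6 (Research): project_id=NULL, no match -> kept with NULL
  - task 7 (Optimize): project_id=2 -> matches Nimbus
All 7 rows appear; 2 have NULL project.

SQL:
SELECT a.name, b.name AS project
FROM tasks a
LEFT JOIN projects b ON a.project_id = b.id

Result:
name     | project
---------+--------
Design   | Nimbus 
Setup    | Epsilon
Test     | Atlas  
Train    | NULL   
Deploy   | Zeta   
Research | NULL   
Optimize | Nimbus 


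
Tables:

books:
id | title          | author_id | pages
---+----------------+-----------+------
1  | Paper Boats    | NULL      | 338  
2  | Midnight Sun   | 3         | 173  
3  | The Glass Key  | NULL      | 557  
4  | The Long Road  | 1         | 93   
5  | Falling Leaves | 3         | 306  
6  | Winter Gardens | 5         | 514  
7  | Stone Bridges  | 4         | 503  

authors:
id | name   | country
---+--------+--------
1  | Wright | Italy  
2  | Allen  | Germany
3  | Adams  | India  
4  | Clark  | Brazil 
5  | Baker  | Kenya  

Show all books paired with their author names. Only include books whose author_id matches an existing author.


INNER JOIN keeps only books rows whose author_id matches an id in authors. Walk through each book:
  - book 1 (Paper Boats): author_id=NULL, no match -> dropped
  - book 2 (Midnight Sun): author_id=3 -> matches Adams
  - book 3 (The Glass Key): author_id=NULL, no match -> dropped
  - book 4 (The Long Road): author_id=1 -> matches Wright
  - book 5 (Falling Leaves): author_id=3 -> matches Adams
  - book 6 (Winter Gardens): author_id=5 -> matches Baker
  - book 7 (Stone Bridges): author_id=4 -> matches Clark
So 2 of 7 rows are dropped.

SQL:
SELECT a.title, b.name AS author
FROM books a
INNER JOIN authors b ON a.author_id = b.id

Result:
title          | author
---------------+-------
Midnight Sun   | Adams 
The Long Road  | Wright
Falling Leaves | Adams 
Winter Gardens | Baker 
Stone Bridges  | Clark 


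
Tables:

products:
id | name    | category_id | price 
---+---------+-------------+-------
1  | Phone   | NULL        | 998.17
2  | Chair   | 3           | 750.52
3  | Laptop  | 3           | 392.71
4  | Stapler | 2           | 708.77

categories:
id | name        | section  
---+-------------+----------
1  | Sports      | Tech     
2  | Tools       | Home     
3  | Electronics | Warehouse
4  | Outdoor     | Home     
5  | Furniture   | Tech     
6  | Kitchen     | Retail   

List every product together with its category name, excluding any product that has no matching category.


INNER JOIN keeps only products rows whose category_id matches an id in categories. Walk through each product:
  - product 1 (Phone): category_id=NULL, no match -> dropped
  - product 2 (Chair): category_id=3 -> matches Electronics
  - product 3 (Laptop): category_id=3 -> matches Electronics
  - product 4 (Stapler): category_id=2 -> matches Tools
So 1 of 4 rows is dropped.

SQL:
SELECT a.name, b.name AS category
FROM products a
INNER JOIN categories b ON a.category_id = b.id

Result:
name    | category   
--------+------------
Chair   | Electronics
Laptop  | Electronics
Stapler | Tools      


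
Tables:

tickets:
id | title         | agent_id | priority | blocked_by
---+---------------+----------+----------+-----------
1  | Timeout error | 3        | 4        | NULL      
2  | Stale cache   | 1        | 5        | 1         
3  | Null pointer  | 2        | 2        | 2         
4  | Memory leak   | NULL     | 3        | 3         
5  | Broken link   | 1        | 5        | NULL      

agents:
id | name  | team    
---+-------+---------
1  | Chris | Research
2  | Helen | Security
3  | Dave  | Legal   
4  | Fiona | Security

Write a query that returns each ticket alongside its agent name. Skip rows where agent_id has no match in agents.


INNER JOIN keeps only tickets rows whose agent_id matches an id in agents. Walk through each ticket:
  - ticket 1 (Timeout error): agent_id=3 -> matches Dave
  - ticket 2 (Stale cache): agent_id=1 -> matches Chris
  - ticket 3 (Null pointer): agent_id=2 -> matches Helen
  - ticket 4 (Memory leak): agent_id=NULL, no match -> dropped
  - ticket 5 (Broken link): agent_id=1 -> matches Chris
So 1 of 5 rows is dropped.

SQL:
SELECT a.title, b.name AS agent
FROM tickets a
INNER JOIN agents b ON a.agent_id = b.id

Result:
title         | agent
--------------+------
Timeout error | Dave 
Stale cache   | Chris
Null pointer  | Helen
Broken link   | Chris


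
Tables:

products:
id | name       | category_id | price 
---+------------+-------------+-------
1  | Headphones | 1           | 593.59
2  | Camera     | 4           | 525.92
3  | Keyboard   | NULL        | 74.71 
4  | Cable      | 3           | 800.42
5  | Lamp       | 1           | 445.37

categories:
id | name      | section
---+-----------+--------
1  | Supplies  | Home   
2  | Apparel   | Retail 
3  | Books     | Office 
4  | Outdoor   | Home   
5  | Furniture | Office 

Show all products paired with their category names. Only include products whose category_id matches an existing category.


INNER JOIN keeps only products rows whose category_id matches an id in categories. Walk through each product:
  - product 1 (Headphones): category_id=1 -> matches Supplies
  - product 2 (Camera): category_id=4 -> matches Outdoor
  - product 3 (Keyboard): category_id=NULL, no match -> dropped
  - product 4 (Cable): category_id=3 -> matches Books
  - product 5 (Lamp): category_id=1 -> matches Supplies
So 1 of 5 rows is dropped.

SQL:
SELECT a.name, b.name AS category
FROM products a
INNER JOIN categories b ON a.category_id = b.id

Result:
name       | category
-----------+---------
Headphones | Supplies
Camera     | Outdoor 
Cable      | Books   
Lamp       | Supplies


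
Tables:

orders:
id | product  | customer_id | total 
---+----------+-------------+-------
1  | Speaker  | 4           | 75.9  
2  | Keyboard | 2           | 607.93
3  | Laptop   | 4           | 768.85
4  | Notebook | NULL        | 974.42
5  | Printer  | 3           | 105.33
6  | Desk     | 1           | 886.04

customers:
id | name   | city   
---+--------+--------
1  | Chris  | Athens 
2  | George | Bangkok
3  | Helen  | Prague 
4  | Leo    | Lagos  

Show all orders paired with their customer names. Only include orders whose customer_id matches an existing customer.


INNER JOIN keeps only orders rows whose customer_id matches an id in customers. Walk through each order:
  - order 1 (Speaker): customer_id=4 -> matches Leo
  - order 2 (Keyboard): customer_id=2 -> matches George
  - order 3 (Laptop): customer_id=4 -> matches Leo
  - order 4 (Notebook): customer_id=NULL, no match -> dropped
  - order 5 (Printer): customer_id=3 -> matches Helen
  - order 6 (Desk): customer_id=1 -> matches Chris
So 1 of 6 rows is dropped.

SQL:
SELECT a.product, b.name AS customer
FROM orders a
INNER JOIN customers b ON a.customer_id = b.id

Result:
product  | customer
---------+---------
Speaker  | Leo     
Keyboard | George  
Laptop   | Leo     
Printer  | Helen   
Desk     | Chris   


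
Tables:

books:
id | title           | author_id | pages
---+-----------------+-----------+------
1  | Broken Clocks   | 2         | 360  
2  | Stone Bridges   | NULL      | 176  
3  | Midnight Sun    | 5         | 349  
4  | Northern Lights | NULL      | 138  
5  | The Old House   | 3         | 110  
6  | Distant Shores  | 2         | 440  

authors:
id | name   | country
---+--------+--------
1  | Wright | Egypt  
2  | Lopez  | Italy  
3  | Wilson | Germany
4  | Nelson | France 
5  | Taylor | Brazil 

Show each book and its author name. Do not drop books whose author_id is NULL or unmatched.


LEFT JOIN keeps every row from books (the left table); where author_id has no match in authors, the author columns become NULL. Walk through each book:
  - book 1 (Broken Clocks): author_id=2 -> matches Lopez
  - book 2 (Stone Bridges): author_id=NULL, no match -> kept with NULL
  - book 3 (Midnight Sun): author_id=5 -> matches Taylor
  - book 4 (Northern Lights): author_id=NULL, no match -> kept with NULL
  - book 5 (The Old House): author_id=3 -> matches Wilson
  - book 6 (Distant Shores): author_id=2 -> matches Lopez
All 6 rows appear; 2 have NULL author.

SQL:
SELECT a.title, b.name AS author
FROM books a
LEFT JOIN authors b ON a.author_id = b.id

Result:
title           | author
----------------+-------
Broken Clocks   | Lopez 
Stone Bridges   | NULL  
Midnight Sun    | Taylor
Northern Lights | NULL  
The Old House   | Wilson
Distant Shores  | Lopez 


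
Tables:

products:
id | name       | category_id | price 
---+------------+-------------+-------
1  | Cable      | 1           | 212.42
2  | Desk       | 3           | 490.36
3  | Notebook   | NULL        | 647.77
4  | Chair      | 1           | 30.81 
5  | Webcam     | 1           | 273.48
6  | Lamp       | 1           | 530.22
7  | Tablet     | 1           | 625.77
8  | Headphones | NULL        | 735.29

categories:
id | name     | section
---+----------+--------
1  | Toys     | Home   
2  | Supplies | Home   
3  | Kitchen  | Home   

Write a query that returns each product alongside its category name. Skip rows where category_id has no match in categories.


INNER JOIN keeps only products rows whose category_id matches an id in categories. Walk through each product:
  - product 1 (Cable): category_id=1 -> matches Toys
  - product 2 (Desk): category_id=3 -> matches Kitchen
  - product 3 (Notebook): category_id=NULL, no match -> dropped
  - product 4 (Chair): category_id=1 -> matches Toys
  - product 5 (Webcam): category_id=1 -> matches Toys
  - product 6 (Lamp): category_id=1 -> matches Toys
  - product 7 (Tablet): category_id=1 -> matches Toys
  - product 8 (Headphones): category_id=NULL, no match -> dropped
So 2 of 8 rows are dropped.

SQL:
SELECT a.name, b.name AS category
FROM products a
INNER JOIN categories b ON a.category_id = b.id

Result:
name   | category
-------+---------
Cable  | Toys    
Desk   | Kitchen 
Chair  | Toys    
Webcam | Toys    
Lamp   | Toys    
Tablet | Toys    


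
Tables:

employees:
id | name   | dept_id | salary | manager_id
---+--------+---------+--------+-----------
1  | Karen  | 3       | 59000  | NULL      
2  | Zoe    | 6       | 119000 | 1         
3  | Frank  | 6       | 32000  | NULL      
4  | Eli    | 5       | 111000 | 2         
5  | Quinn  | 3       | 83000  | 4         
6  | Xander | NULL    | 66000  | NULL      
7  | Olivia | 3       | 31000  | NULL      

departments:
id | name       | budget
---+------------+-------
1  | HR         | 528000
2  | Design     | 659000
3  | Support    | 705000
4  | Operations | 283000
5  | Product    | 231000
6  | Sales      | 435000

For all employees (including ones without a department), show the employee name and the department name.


LEFT JOIN keeps every row from employees (the left table); where dept_id has no match in departments, the department columns become NULL. Walk through each employee:
  - employee 1 (Karen): dept_id=3 -> matches Support
  - employee 2 (Zoe): dept_id=6 -> matches Sales
  - employee 3 (Frank): dept_id=6 -> matches Sales
  - employee 4 (Eli): dept_id=5 -> matches Product
  - employee 5 (Quinn): dept_id=3 -> matches Support
  - employee 6 (Xander): dept_id=NULL, no match -> kept with NULL
  - employee 7 (Olivia): dept_id=3 -> matches Support
All 7 rows appear; 1 has NULL department.

SQL:
SELECT a.name, b.name AS department
FROM employees a
LEFT JOIN departments b ON a.dept_id = b.id

Result:
name   | department
-------+-----------
Karen  | Support   
Zoe    | Sales     
Frank  | Sales     
Eli    | Product   
Quinn  | Support   
Xander | NULL      
Olivia | Support   


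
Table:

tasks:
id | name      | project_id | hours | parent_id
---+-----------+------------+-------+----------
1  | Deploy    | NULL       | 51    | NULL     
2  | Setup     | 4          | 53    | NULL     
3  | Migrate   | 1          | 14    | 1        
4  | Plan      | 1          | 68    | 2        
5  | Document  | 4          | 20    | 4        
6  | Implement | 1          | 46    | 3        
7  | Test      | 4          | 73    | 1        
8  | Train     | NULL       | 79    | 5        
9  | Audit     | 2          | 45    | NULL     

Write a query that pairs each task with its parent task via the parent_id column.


This is a self-join: tasks is joined to a second copy of itself, matching each row's parent_id to another row's id. Use LEFT JOIN so rows with parent_id=NULL are kept.
  - task 1 (Deploy): parent_id=NULL -> NULL
  - task 2 (Setup): parent_id=NULL -> NULL
  - task 3 (Migrate): parent_id=1 -> Deploy
  - task 4 (Plan): parent_id=2 -> Setup
  - task 5 (Document): parent_id=4 -> Plan
  - task 6 (Implement): parent_id=3 -> Migrate
  - task 7 (Test): parent_id=1 -> Deploy
  - task 8 (Train): parent_id=5 -> Document
  - task 9 (Audit): parent_id=NULL -> NULL

SQL:
SELECT a.name AS item, b.name AS parent
FROM tasks a
LEFT JOIN tasks b ON a.parent_id = b.id

Result:
item      | parent  
----------+---------
Deploy    | NULL    
Setup     | NULL    
Migrate   | Deploy  
Plan      | Setup   
Document  | Plan    
Implement | Migrate 
Test      | Deploy  
Train     | Document
Audit     | NULL    


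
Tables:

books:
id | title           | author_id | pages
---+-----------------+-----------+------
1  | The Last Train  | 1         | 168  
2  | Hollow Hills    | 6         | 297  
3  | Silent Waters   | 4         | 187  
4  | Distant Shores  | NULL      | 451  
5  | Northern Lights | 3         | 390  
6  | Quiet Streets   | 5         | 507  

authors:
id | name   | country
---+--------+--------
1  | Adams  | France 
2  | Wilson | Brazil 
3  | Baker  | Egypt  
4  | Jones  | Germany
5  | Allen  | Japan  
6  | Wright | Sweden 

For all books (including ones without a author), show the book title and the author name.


LEFT JOIN keeps every row from books (the left table); where author_id has no match in authors, the author columns become NULL. Walk through each book:
  - book 1 (The Last Train): author_id=1 -> matches Adams
  - book 2 (Hollow Hills): author_id=6 -> matches Wright
  - book 3 (Silent Waters): author_id=4 -> matches Jones
  - book 4 (Distant Shores): author_id=NULL, no match -> kept with NULL
  - book 5 (Northern Lights): author_id=3 -> matches Baker
  - book 6 (Quiet Streets): author_id=5 -> matches Allen
All 6 rows appear; 1 has NULL author.

SQL:
SELECT a.title, b.name AS author
FROM books a
LEFT JOIN authors b ON a.author_id = b.id

Result:
title           | author
----------------+-------
The Last Train  | Adams 
Hollow Hills    | Wright
Silent Waters   | Jones 
Distant Shores  | NULL  
Northern Lights | Baker 
Quiet Streets   | Allen 


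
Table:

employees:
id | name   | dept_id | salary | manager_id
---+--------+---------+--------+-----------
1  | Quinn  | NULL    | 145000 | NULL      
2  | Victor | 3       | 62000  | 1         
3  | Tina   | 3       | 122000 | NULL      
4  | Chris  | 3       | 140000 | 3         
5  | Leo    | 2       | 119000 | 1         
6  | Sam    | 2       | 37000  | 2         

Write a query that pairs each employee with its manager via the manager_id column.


This is a self-join: employees is joined to a second copy of itself, matching each row's manager_id to another row's id. Use LEFT JOIN so rows with manager_id=NULL are kept.
  - employee 1 (Quinn): manager_id=NULL -> NULL
  - employee 2 (Victor): manager_id=1 -> Quinn
  - employee 3 (Tina): manager_id=NULL -> NULL
  - employee 4 (Chris): manager_id=3 -> Tina
  - employee 5 (Leo): manager_id=1 -> Quinn
  - employee 6 (Sam): manager_id=2 -> Victor

SQL:
SELECT a.name AS item, b.name AS manager
FROM employees a
LEFT JOIN employees b ON a.manager_id = b.id

Result:
item   | manager
-------+--------
Quinn  | NULL   
Victor | Quinn  
Tina   | NULL   
Chris  | Tina   
Leo    | Quinn  
Sam    | Victor 


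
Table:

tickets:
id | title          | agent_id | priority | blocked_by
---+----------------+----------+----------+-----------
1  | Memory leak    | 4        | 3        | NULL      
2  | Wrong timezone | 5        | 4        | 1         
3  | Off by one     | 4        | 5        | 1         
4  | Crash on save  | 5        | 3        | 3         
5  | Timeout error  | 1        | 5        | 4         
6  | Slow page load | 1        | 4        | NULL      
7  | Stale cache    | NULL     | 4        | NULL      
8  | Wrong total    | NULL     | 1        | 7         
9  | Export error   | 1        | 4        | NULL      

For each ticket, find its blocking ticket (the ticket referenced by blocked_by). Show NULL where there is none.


This is a self-join: tickets is joined to a second copy of itself, matching each row's blocked_by to another row's id. Use LEFT JOIN so rows with blocked_by=NULL are kept.
  - ticket 1 (Memory leak): blocked_by=NULL -> NULL
  - ticket 2 (Wrong timezone): blocked_by=1 -> Memory leak
  - ticket 3 (Off by one): blocked_by=1 -> Memory leak
  - ticket 4 (Crash on save): blocked_by=3 -> Off by one
  - ticket 5 (Timeout error): blocked_by=4 -> Crash on save
  - ticket 6 (Slow page load): blocked_by=NULL -> NULL
  - ticket 7 (Stale cache): blocked_by=NULL -> NULL
  - ticket 8 (Wrong total): blocked_by=7 -> Stale cache
  - ticket 9 (Export error): blocked_by=NULL -> NULL

SQL:
SELECT a.title AS item, b.title AS blocked_by
FROM tickets a
LEFT JOIN tickets b ON a.blocked_by = b.id

Result:
item           | blocked_by   
---------------+--------------
Memory leak    | NULL         
Wrong timezone | Memory leak  
Off by one     | Memory leak  
Crash on save  | Off by one   
Timeout error  | Crash on save
Slow page load | NULL         
Stale cache    | NULL         
Wrong total    | Stale cache  
Export error   | NULL         
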